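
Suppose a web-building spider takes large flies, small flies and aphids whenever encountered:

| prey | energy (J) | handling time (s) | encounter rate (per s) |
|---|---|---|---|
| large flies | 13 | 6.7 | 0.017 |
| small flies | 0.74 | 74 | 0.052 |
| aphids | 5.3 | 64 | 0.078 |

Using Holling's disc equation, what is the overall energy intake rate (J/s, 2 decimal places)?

0.07 J/s

R = Σλ_iE_i / (1 + Σλ_ih_i)
Numerator: 0.017×13 + 0.052×0.74 + 0.078×5.3 = 0.6729
Denominator: 1 + 0.017×6.7 + 0.052×74 + 0.078×64 = 9.954
R = 0.6729/9.954 = 0.0676 J/s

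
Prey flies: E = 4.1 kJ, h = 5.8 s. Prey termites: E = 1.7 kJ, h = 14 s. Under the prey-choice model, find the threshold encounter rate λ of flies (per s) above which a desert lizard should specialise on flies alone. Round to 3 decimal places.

The zero-one rule: include termites iff E₂/h₂ > λE₁/(1+λh₁). Equality gives the switch point.
λE₁h₂ = E₂ + λE₂h₁ ⇒ λ = E₂/(E₁h₂ − E₂h₁) = 1.7/(57.4 − 9.86) = 0.03576 per s.

0.036 per s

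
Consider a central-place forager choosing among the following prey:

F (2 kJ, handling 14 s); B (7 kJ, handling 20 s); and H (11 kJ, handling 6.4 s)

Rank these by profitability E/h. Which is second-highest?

B

Profitability E/h (kJ/s): F = 2/14 = 0.143, B = 7/20 = 0.35, H = 11/6.4 = 1.72.
Ranked: H > B > F.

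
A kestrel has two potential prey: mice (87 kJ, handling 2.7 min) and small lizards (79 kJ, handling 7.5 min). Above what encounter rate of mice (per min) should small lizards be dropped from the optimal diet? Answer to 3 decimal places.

Drop small lizards once their profitability E₂/h₂ falls below the rate achievable on mice alone: E₂/h₂ = λE₁/(1 + λh₁).
Solve for λ: λE₁h₂ = E₂(1 + λh₁) → λ(E₁h₂ − E₂h₁) = E₂ → λ = E₂/(E₁h₂ − E₂h₁).
λ = 79/(87×7.5 − 79×2.7) = 79/439.2 = 0.1799 per min.

0.180 per min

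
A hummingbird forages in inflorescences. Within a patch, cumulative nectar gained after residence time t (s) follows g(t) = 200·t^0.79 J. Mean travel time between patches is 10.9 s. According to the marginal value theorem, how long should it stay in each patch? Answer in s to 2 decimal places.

Optimal t* satisfies g'(t*) = g(t*)/(T + t*).
g'(t) = 0.79·200·t^-0.21. Setting 0.79·200·t^-0.21 = 200·t^0.79/(10.9+t) gives 0.79(10.9+t) = t, so 0.21·t = 0.79×10.9.
t* = 0.79×10.9/0.21 = 41 s.

41.00 s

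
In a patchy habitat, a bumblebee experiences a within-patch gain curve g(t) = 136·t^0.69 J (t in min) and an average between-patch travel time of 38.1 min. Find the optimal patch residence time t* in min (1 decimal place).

84.8 min

By the marginal value theorem, leave when the instantaneous gain rate g'(t) equals the habitat-wide average g(t)/(T + t).
g'(t) = 0.69·136·t^-0.31. Setting 0.69·136·t^-0.31 = 136·t^0.69/(38.1+t) gives 0.69(38.1+t) = t, so 0.31·t = 0.69×38.1.
t* = 0.69×38.1/0.31 = 84.8 min.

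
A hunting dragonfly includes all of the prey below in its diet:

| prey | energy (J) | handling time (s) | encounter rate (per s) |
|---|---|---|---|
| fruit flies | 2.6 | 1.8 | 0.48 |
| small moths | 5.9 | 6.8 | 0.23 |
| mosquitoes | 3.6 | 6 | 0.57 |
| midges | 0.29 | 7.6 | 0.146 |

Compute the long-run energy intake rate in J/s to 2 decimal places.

0.59 J/s

R = Σλ_iE_i / (1 + Σλ_ih_i)
Numerator: 0.48×2.6 + 0.23×5.9 + 0.57×3.6 + 0.146×0.29 = 4.699
Denominator: 1 + 0.48×1.8 + 0.23×6.8 + 0.57×6 + 0.146×7.6 = 7.958
R = 4.699/7.958 = 0.5905 J/s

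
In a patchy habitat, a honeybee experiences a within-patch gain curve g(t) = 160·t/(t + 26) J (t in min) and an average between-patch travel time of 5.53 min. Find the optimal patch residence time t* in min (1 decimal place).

By the marginal value theorem, leave when the instantaneous gain rate g'(t) equals the habitat-wide average g(t)/(T + t).
g'(t) = 160·26/(t + 26)². Setting 160·26/(t+26)² = 160t/[(t+26)(5.53+t)] gives 26(5.53+t) = t(t+26), so t² = 26×5.53 = 143.8.
t* = √143.8 = 11.99 min.

12.0 min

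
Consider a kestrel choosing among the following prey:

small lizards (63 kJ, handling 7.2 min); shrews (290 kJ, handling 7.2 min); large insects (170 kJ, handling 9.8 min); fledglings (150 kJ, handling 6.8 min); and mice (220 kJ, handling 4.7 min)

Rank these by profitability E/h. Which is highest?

mice

Profitability E/h (kJ/min): small lizards = 63/7.2 = 8.75, shrews = 290/7.2 = 40.3, large insects = 170/9.8 = 17.3, fledglings = 150/6.8 = 22.1, mice = 220/4.7 = 46.8.
Ranked: mice > shrews > fledglings > large insects > small lizards.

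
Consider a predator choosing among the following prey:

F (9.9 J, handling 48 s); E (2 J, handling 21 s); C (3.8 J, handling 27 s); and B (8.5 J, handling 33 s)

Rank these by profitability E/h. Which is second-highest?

F

Profitability E/h (J/s): F = 9.9/48 = 0.206, E = 2/21 = 0.0952, C = 3.8/27 = 0.141, B = 8.5/33 = 0.258.
Ranked: B > F > C > E.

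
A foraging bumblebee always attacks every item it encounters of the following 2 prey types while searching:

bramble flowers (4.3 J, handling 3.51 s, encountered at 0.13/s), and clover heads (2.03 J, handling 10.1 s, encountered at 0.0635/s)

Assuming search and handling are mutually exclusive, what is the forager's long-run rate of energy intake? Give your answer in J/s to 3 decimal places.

R = Σλ_iE_i / (1 + Σλ_ih_i)
Numerator: 0.13×4.3 + 0.0635×2.03 = 0.6879
Denominator: 1 + 0.13×3.51 + 0.0635×10.1 = 2.098
R = 0.6879/2.098 = 0.3279 J/s

0.328 J/s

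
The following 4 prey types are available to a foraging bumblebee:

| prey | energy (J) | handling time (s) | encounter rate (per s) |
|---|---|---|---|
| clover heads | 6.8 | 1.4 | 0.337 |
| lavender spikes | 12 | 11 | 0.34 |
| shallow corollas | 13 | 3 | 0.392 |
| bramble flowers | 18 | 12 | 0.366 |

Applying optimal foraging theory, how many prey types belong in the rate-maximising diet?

Rank by E/h (J/s): clover heads 4.86, shallow corollas 4.33, bramble flowers 1.5, lavender spikes 1.09. Include each in turn until the next type's E/h falls below the running intake rate.
Rate on top 1: 1.557. shallow corollas: 4.33 > 1.557 → include.
Rate on top 2: 2.79. bramble flowers: 1.5 < 2.79 → exclude; stop.
Optimal diet: clover heads, shallow corollas — 2 of 4 types.

2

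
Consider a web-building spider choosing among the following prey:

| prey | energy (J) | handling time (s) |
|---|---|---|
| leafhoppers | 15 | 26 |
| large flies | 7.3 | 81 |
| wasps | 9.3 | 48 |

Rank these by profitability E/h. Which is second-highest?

Profitability E/h (J/s): leafhoppers = 15/26 = 0.577, large flies = 7.3/81 = 0.0901, wasps = 9.3/48 = 0.194.
Ranked: leafhoppers > wasps > large flies.

wasps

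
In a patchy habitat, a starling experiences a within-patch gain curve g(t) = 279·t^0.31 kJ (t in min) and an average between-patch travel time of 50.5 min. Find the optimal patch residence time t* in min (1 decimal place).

22.7 min

By the marginal value theorem, leave when the instantaneous gain rate g'(t) equals the habitat-wide average g(t)/(T + t).
g'(t) = 0.31·279·t^-0.69. Setting 0.31·279·t^-0.69 = 279·t^0.31/(50.5+t) gives 0.31(50.5+t) = t, so 0.69·t = 0.31×50.5.
t* = 0.31×50.5/0.69 = 22.69 min.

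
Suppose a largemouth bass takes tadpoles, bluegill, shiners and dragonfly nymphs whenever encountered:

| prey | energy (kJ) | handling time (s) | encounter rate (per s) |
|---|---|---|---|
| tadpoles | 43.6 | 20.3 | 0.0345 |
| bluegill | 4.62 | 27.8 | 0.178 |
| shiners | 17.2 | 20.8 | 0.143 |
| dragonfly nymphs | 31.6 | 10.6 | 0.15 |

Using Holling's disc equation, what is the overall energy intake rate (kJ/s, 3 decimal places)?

0.850 kJ/s

R = (0.0345×43.6 + 0.178×4.62 + 0.143×17.2 + 0.15×31.6) / (1 + 0.0345×20.3 + 0.178×27.8 + 0.143×20.8 + 0.15×10.6) = 9.526/11.21 = 0.8496 kJ/s.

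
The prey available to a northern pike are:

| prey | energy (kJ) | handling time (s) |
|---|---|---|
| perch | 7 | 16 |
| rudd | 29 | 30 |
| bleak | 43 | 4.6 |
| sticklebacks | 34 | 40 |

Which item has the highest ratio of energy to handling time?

Profitability E/h (kJ/s): perch = 7/16 = 0.438, rudd = 29/30 = 0.967, bleak = 43/4.6 = 9.35, sticklebacks = 34/40 = 0.85.
Ranked: bleak > rudd > sticklebacks > perch.

bleak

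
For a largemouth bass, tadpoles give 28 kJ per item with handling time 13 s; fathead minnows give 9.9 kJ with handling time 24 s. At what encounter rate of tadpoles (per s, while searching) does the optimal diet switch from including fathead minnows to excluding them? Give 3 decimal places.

At the threshold, the rate on tadpoles alone equals the profitability of fathead minnows: λ·28/(1 + λ·13) = 9.9/24 = 0.4125.
Rearranging, λ(28 − 0.4125×13) = 0.4125, so λ = 0.4125/22.64 = 0.01822 per s.

0.018 per s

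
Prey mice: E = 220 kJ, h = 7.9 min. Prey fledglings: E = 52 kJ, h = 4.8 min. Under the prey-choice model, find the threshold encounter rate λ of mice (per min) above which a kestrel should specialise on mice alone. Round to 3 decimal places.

0.081 per min

At the threshold, the rate on mice alone equals the profitability of fledglings: λ·220/(1 + λ·7.9) = 52/4.8 = 10.83.
Rearranging, λ(220 − 10.83×7.9) = 10.83, so λ = 10.83/134.4 = 0.0806 per min.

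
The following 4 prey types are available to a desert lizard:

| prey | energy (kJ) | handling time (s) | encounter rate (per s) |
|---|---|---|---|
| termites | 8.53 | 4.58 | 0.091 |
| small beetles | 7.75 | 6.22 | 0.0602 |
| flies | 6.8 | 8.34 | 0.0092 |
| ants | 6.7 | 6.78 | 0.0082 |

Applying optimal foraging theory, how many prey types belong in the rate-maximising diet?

E/h in descending order: termites 1.86, small beetles 1.25, ants 0.988, flies 0.815 kJ/s. The optimal diet is the largest prefix of this list for which every included type satisfies E_i/h_i > R on the types above it.
Rate on top 1: 0.5479. small beetles: 1.25 > 0.5479 → include.
Rate on top 2: 0.6938. ants: 0.988 > 0.6938 → include.
Rate on top 3: 0.7027. flies: 0.815 > 0.7027 → include.
Optimal diet: termites, small beetles, ants, flies — 4 of 4 types.

4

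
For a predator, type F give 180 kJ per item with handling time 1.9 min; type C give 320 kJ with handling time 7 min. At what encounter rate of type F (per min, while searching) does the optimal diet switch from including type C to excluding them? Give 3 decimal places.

0.491 per min

Drop type C once their profitability E₂/h₂ falls below the rate achievable on type F alone: E₂/h₂ = λE₁/(1 + λh₁).
Solve for λ: λE₁h₂ = E₂(1 + λh₁) → λ(E₁h₂ − E₂h₁) = E₂ → λ = E₂/(E₁h₂ − E₂h₁).
λ = 320/(180×7 − 320×1.9) = 320/652 = 0.4908 per min.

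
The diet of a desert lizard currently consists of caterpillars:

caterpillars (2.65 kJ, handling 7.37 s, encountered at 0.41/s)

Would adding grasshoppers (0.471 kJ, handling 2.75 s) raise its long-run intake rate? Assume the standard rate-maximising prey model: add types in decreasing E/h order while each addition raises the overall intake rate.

No

Intake rate on the current diet: R = (0.41×2.65) / (1 + 0.41×7.37) = 1.086/4.022 = 0.2702 kJ/s.
Profitability of grasshoppers: 0.471/2.75 = 0.1713 kJ/s.
Since 0.1713 < R, time spent handling grasshoppers is better spent searching.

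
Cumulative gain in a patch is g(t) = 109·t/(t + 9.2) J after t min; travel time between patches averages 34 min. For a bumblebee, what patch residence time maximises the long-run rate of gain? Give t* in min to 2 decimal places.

Maximise g(t)/(T+t): set derivative to zero → g'(t)(T+t) = g(t).
g'(t) = 109·9.2/(t + 9.2)². Setting 109·9.2/(t+9.2)² = 109t/[(t+9.2)(34+t)] gives 9.2(34+t) = t(t+9.2), so t² = 9.2×34 = 312.8.
t* = √312.8 = 17.69 min.

17.69 min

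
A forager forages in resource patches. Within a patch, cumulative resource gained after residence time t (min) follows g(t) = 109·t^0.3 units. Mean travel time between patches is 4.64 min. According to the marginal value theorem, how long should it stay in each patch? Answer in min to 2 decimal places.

1.99 min

Optimal t* satisfies g'(t*) = g(t*)/(T + t*).
g'(t) = 0.3·109·t^-0.7. Setting 0.3·109·t^-0.7 = 109·t^0.3/(4.64+t) gives 0.3(4.64+t) = t, so 0.70·t = 0.3×4.64.
t* = 0.3×4.64/0.70 = 1.989 min.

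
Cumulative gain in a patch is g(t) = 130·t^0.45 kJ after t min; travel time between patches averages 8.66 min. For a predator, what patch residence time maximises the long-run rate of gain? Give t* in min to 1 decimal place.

7.1 min

Maximise g(t)/(T+t): set derivative to zero → g'(t)(T+t) = g(t).
g'(t) = 0.45·130·t^-0.55. Setting 0.45·130·t^-0.55 = 130·t^0.45/(8.66+t) gives 0.45(8.66+t) = t, so 0.55·t = 0.45×8.66.
t* = 0.45×8.66/0.55 = 7.085 min.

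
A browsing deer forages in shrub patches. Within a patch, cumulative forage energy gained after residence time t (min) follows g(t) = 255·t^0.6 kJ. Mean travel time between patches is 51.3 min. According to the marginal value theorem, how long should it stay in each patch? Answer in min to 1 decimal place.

76.9 min

Maximise g(t)/(T+t): set derivative to zero → g'(t)(T+t) = g(t).
g'(t) = 0.6·255·t^-0.4. Setting 0.6·255·t^-0.4 = 255·t^0.6/(51.3+t) gives 0.6(51.3+t) = t, so 0.40·t = 0.6×51.3.
t* = 0.6×51.3/0.40 = 76.95 min.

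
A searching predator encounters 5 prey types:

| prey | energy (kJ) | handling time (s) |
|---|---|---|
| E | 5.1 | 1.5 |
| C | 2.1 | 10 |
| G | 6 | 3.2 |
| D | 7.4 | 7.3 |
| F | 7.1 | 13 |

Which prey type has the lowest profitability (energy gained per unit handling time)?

Profitability E/h (kJ/s): E = 5.1/1.5 = 3.4, C = 2.1/10 = 0.21, G = 6/3.2 = 1.88, D = 7.4/7.3 = 1.01, F = 7.1/13 = 0.546.
Ranked: E > G > D > F > C.

C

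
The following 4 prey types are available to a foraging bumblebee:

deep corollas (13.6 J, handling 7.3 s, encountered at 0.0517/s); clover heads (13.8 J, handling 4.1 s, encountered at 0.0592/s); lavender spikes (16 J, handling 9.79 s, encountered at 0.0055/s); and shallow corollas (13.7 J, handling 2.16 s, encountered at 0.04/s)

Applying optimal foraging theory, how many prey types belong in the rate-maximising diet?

Rank by E/h (J/s): shallow corollas 6.34, clover heads 3.37, deep corollas 1.86, lavender spikes 1.63. Include each in turn until the next type's E/h falls below the running intake rate.
Rate on top 1: 0.5044. clover heads: 3.37 > 0.5044 → include.
Rate on top 2: 1.027. deep corollas: 1.86 > 1.027 → include.
Rate on top 3: 1.212. lavender spikes: 1.63 > 1.212 → include.
Optimal diet: shallow corollas, clover heads, deep corollas, lavender spikes — 4 of 4 types.

4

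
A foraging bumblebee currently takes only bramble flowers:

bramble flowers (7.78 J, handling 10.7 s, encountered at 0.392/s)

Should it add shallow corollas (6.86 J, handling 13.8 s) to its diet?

Intake rate on the current diet: R = (0.392×7.78) / (1 + 0.392×10.7) = 3.05/5.194 = 0.5871 J/s.
Profitability of shallow corollas: 6.86/13.8 = 0.4971 J/s.
0.4971 < 0.5871, so adding shallow corollas would lower the average — exclude it.

No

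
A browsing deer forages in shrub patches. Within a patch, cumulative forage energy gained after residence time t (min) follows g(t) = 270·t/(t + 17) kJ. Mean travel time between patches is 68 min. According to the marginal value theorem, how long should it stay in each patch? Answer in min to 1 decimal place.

34.0 min

Optimal t* satisfies g'(t*) = g(t*)/(T + t*).
g'(t) = 270·17/(t + 17)². Setting 270·17/(t+17)² = 270t/[(t+17)(68+t)] gives 17(68+t) = t(t+17), so t² = 17×68 = 1156.
t* = √1156 = 34 min.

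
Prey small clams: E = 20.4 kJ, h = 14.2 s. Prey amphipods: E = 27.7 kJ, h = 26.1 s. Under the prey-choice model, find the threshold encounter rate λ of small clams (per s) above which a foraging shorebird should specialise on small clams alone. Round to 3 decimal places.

The zero-one rule: include amphipods iff E₂/h₂ > λE₁/(1+λh₁). Equality gives the switch point.
λE₁h₂ = E₂ + λE₂h₁ ⇒ λ = E₂/(E₁h₂ − E₂h₁) = 27.7/(532.4 − 393.3) = 0.1991 per s.

0.199 per s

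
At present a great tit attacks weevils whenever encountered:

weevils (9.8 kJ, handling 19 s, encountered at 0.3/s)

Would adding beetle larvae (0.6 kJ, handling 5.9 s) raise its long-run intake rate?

No

On weevils alone, R = ΣλE/(1+Σλh) = 2.94/6.7 = 0.4388 kJ/s.
beetle larvae: E/h = 0.6/5.9 = 0.1017 kJ/s.
Since 0.1017 < R, time spent handling beetle larvae is better spent searching.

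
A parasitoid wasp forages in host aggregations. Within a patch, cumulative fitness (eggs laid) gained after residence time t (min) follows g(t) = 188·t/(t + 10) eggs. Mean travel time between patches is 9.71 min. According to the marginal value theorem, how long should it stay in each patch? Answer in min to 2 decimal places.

9.85 min

Optimal t* satisfies g'(t*) = g(t*)/(T + t*).
g'(t) = 188·10/(t + 10)². Setting 188·10/(t+10)² = 188t/[(t+10)(9.71+t)] gives 10(9.71+t) = t(t+10), so t² = 10×9.71 = 97.1.
t* = √97.1 = 9.854 min.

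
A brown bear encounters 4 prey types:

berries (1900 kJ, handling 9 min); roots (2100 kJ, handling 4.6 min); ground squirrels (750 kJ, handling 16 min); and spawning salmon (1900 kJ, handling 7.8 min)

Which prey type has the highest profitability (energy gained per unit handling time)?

In descending order of E/h:
roots: 2100/4.6 = 457 kJ/min
spawning salmon: 1900/7.8 = 244 kJ/min
berries: 1900/9 = 211 kJ/min
ground squirrels: 750/16 = 46.9 kJ/min

roots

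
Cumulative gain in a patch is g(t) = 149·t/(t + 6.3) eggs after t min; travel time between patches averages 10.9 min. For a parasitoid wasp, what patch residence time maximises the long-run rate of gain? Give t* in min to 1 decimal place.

By the marginal value theorem, leave when the instantaneous gain rate g'(t) equals the habitat-wide average g(t)/(T + t).
g'(t) = 149·6.3/(t + 6.3)². Setting 149·6.3/(t+6.3)² = 149t/[(t+6.3)(10.9+t)] gives 6.3(10.9+t) = t(t+6.3), so t² = 6.3×10.9 = 68.67.
t* = √68.67 = 8.287 min.

8.3 min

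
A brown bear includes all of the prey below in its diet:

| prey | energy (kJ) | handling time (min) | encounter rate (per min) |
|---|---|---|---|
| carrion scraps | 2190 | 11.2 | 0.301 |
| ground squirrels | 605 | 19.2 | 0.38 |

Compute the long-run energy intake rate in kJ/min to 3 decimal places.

Energy encountered per unit search time: 0.301×2190 + 0.38×605 = 889.1 kJ/min.
Handling time per unit search time: 0.301×11.2 + 0.38×19.2 = 10.67.
Rate = 889.1/(1 + 10.67) = 76.2 kJ/min.

76.204 kJ/min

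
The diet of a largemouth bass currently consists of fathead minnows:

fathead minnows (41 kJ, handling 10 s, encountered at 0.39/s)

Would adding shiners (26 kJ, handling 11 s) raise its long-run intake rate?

On fathead minnows alone, R = ΣλE/(1+Σλh) = 15.99/4.9 = 3.263 kJ/s.
Profitability of shiners: 26/11 = 2.364 kJ/s.
Since 2.364 < R, time spent handling shiners is better spent searching.

No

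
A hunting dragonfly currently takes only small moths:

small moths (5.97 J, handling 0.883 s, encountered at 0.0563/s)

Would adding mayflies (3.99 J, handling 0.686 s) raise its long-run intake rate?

Yes

Current rate: (0.0563×5.97)/(1 + 0.0563×0.883) = 0.3202 J/s.
Profitability of mayflies: 3.99/0.686 = 5.816 J/s.
Since 5.816 > R, including mayflies increases the long-run rate.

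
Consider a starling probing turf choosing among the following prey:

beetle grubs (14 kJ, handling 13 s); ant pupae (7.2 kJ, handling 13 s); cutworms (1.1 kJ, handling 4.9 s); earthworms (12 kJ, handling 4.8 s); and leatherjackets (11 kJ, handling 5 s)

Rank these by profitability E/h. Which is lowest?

cutworms

Profitability E/h (kJ/s): beetle grubs = 14/13 = 1.08, ant pupae = 7.2/13 = 0.554, cutworms = 1.1/4.9 = 0.224, earthworms = 12/4.8 = 2.5, leatherjackets = 11/5 = 2.2.
Ranked: earthworms > leatherjackets > beetle grubs > ant pupae > cutworms.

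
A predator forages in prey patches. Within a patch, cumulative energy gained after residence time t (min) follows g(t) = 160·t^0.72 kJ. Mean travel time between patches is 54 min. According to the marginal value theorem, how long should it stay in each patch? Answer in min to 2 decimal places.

138.86 min

Maximise g(t)/(T+t): set derivative to zero → g'(t)(T+t) = g(t).
g'(t) = 0.72·160·t^-0.28. Setting 0.72·160·t^-0.28 = 160·t^0.72/(54+t) gives 0.72(54+t) = t, so 0.28·t = 0.72×54.
t* = 0.72×54/0.28 = 138.9 min.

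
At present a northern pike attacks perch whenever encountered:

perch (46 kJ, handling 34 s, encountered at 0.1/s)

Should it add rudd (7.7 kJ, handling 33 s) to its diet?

Current rate: (0.1×46)/(1 + 0.1×34) = 1.045 kJ/s.
rudd: E/h = 7.7/33 = 0.2333 kJ/s.
0.2333 < 1.045, so adding rudd would lower the average — exclude it.

No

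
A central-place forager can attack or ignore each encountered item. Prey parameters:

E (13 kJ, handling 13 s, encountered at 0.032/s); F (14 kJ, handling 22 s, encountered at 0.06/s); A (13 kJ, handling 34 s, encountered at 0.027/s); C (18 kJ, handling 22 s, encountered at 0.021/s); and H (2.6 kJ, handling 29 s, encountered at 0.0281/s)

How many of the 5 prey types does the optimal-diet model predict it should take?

E/h in descending order: E 1, C 0.818, F 0.636, A 0.382, H 0.0897 kJ/s. The optimal diet is the largest prefix of this list for which every included type satisfies E_i/h_i > R on the types above it.
Rate on top 1: 0.2938. C: 0.818 > 0.2938 → include.
Rate on top 2: 0.4228. F: 0.636 > 0.4228 → include.
Rate on top 3: 0.5109. A: 0.382 < 0.5109 → exclude; stop.
Optimal diet: E, C, F — 3 of 5 types.

3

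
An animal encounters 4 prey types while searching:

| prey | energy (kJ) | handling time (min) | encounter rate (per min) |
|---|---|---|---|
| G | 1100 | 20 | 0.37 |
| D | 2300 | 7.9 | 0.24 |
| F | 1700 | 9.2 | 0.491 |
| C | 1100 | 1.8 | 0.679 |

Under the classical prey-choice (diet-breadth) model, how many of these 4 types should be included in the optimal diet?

1

E/h in descending order: C 611, D 291, F 185, G 55 kJ/min. The optimal diet is the largest prefix of this list for which every included type satisfies E_i/h_i > R on the types above it.
Rate on top 1: 336.1. D: 291 < 336.1 → exclude; stop.
Optimal diet: C — 1 of 4 types.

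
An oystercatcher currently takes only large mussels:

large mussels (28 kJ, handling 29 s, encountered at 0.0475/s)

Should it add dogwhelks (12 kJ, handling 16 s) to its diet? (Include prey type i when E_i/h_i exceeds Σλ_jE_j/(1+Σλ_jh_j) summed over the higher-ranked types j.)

On large mussels alone, R = ΣλE/(1+Σλh) = 1.33/2.377 = 0.5594 kJ/s.
dogwhelks: E/h = 12/16 = 0.75 kJ/s.
0.75 > 0.5594, so adding dogwhelks raises the average — include it.

Yes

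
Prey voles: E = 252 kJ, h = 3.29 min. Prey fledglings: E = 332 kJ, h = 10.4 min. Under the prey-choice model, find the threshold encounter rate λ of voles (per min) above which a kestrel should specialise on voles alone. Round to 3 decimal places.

Drop fledglings once their profitability E₂/h₂ falls below the rate achievable on voles alone: E₂/h₂ = λE₁/(1 + λh₁).
Solve for λ: λE₁h₂ = E₂(1 + λh₁) → λ(E₁h₂ − E₂h₁) = E₂ → λ = E₂/(E₁h₂ − E₂h₁).
λ = 332/(252×10.4 − 332×3.29) = 332/1529 = 0.2172 per min.

0.217 per min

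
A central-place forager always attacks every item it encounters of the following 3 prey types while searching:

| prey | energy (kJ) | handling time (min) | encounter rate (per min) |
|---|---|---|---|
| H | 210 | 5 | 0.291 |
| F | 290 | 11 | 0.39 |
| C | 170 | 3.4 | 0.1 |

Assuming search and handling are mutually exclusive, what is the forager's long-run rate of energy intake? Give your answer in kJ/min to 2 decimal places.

R = Σλ_iE_i / (1 + Σλ_ih_i)
Numerator: 0.291×210 + 0.39×290 + 0.1×170 = 191.2
Denominator: 1 + 0.291×5 + 0.39×11 + 0.1×3.4 = 7.085
R = 191.2/7.085 = 26.99 kJ/min

26.99 kJ/min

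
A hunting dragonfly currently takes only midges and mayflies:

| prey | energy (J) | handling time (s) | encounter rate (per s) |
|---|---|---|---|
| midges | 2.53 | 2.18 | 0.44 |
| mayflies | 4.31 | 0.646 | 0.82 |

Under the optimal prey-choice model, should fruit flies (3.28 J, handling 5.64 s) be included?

No

Intake rate on the current diet: R = (0.44×2.53 + 0.82×4.31) / (1 + 0.44×2.18 + 0.82×0.646) = 4.647/2.489 = 1.867 J/s.
fruit flies: E/h = 3.28/5.64 = 0.5816 J/s.
Since 0.5816 < R, time spent handling fruit flies is better spent searching.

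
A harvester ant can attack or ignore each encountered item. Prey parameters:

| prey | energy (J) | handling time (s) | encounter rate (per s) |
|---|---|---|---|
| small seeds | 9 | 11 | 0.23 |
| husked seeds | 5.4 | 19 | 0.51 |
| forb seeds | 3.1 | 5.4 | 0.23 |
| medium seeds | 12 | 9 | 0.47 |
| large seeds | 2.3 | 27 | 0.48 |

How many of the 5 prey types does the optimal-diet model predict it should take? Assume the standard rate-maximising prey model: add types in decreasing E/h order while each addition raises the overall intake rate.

Rank by E/h (J/s): medium seeds 1.33, small seeds 0.818, forb seeds 0.574, husked seeds 0.284, large seeds 0.0852. Include each in turn until the next type's E/h falls below the running intake rate.
Rate on top 1: 1.078. small seeds: 0.818 < 1.078 → exclude; stop.
Optimal diet: medium seeds — 1 of 5 types.

1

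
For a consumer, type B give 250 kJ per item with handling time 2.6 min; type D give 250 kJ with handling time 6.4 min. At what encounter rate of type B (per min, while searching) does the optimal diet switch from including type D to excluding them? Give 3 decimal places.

The zero-one rule: include type D iff E₂/h₂ > λE₁/(1+λh₁). Equality gives the switch point.
λE₁h₂ = E₂ + λE₂h₁ ⇒ λ = E₂/(E₁h₂ − E₂h₁) = 250/(1600 − 650) = 0.2632 per min.

0.263 per min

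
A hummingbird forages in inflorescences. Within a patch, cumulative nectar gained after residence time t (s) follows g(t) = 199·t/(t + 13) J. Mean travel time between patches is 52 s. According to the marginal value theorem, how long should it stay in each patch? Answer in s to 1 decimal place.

26.0 s

By the marginal value theorem, leave when the instantaneous gain rate g'(t) equals the habitat-wide average g(t)/(T + t).
g'(t) = 199·13/(t + 13)². Setting 199·13/(t+13)² = 199t/[(t+13)(52+t)] gives 13(52+t) = t(t+13), so t² = 13×52 = 676.
t* = √676 = 26 s.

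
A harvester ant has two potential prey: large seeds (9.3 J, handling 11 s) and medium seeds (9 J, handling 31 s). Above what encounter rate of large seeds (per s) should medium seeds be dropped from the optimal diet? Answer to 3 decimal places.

0.048 per s

At the threshold, the rate on large seeds alone equals the profitability of medium seeds: λ·9.3/(1 + λ·11) = 9/31 = 0.2903.
Rearranging, λ(9.3 − 0.2903×11) = 0.2903, so λ = 0.2903/6.106 = 0.04754 per s.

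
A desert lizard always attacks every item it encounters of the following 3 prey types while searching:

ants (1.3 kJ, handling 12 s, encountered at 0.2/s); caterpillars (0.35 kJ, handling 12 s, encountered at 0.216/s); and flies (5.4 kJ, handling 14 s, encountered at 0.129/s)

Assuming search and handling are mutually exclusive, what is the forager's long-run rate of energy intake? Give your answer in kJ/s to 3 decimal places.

0.132 kJ/s

R = Σλ_iE_i / (1 + Σλ_ih_i)
Numerator: 0.2×1.3 + 0.216×0.35 + 0.129×5.4 = 1.032
Denominator: 1 + 0.2×12 + 0.216×12 + 0.129×14 = 7.798
R = 1.032/7.798 = 0.1324 kJ/s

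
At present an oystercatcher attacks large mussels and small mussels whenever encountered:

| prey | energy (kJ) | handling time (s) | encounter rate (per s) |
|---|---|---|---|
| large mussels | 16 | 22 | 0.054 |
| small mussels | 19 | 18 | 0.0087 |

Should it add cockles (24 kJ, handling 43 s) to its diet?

Yes

Current rate: (0.054×16 + 0.0087×19)/(1 + 0.054×22 + 0.0087×18) = 0.439 kJ/s.
Profitability of cockles: 24/43 = 0.5581 kJ/s.
Since 0.5581 > R, including cockles increases the long-run rate.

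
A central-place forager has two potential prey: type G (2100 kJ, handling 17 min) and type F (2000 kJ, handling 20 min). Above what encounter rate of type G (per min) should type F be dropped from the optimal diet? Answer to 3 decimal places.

Drop type F once their profitability E₂/h₂ falls below the rate achievable on type G alone: E₂/h₂ = λE₁/(1 + λh₁).
Solve for λ: λE₁h₂ = E₂(1 + λh₁) → λ(E₁h₂ − E₂h₁) = E₂ → λ = E₂/(E₁h₂ − E₂h₁).
λ = 2000/(2100×20 − 2000×17) = 2000/8000 = 0.25 per min.

0.250 per min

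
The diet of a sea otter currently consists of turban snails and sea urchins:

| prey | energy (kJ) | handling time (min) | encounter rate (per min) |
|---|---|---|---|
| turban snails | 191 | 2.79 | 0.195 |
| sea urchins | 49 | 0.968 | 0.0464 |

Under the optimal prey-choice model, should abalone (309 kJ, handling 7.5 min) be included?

Yes

Current rate: (0.195×191 + 0.0464×49)/(1 + 0.195×2.79 + 0.0464×0.968) = 24.87 kJ/min.
abalone: E/h = 309/7.5 = 41.2 kJ/min.
Since 41.2 > R, including abalone increases the long-run rate.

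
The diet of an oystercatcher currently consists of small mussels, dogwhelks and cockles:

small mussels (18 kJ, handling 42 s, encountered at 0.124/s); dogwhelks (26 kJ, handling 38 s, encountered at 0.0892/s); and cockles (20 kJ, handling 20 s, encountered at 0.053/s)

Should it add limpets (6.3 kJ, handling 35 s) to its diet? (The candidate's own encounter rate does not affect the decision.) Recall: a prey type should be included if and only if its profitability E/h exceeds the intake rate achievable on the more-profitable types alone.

No

Intake rate on the current diet: R = (0.124×18 + 0.0892×26 + 0.053×20) / (1 + 0.124×42 + 0.0892×38 + 0.053×20) = 5.611/10.66 = 0.5265 kJ/s.
limpets: E/h = 6.3/35 = 0.18 kJ/s.
Since 0.18 < R, time spent handling limpets is better spent searching.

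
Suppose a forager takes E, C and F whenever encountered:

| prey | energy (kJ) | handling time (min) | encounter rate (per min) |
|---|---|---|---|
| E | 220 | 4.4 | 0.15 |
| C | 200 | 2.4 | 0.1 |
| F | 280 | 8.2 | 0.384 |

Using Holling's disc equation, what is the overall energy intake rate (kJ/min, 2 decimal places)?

31.79 kJ/min

R = (0.15×220 + 0.1×200 + 0.384×280) / (1 + 0.15×4.4 + 0.1×2.4 + 0.384×8.2) = 160.5/5.049 = 31.79 kJ/min.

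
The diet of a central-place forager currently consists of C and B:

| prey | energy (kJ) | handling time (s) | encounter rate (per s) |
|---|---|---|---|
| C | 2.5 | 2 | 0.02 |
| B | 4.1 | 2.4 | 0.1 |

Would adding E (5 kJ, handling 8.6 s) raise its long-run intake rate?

Intake rate on the current diet: R = (0.02×2.5 + 0.1×4.1) / (1 + 0.02×2 + 0.1×2.4) = 0.46/1.28 = 0.3594 kJ/s.
E: E/h = 5/8.6 = 0.5814 kJ/s.
0.5814 > 0.3594, so adding E raises the average — include it.

Yes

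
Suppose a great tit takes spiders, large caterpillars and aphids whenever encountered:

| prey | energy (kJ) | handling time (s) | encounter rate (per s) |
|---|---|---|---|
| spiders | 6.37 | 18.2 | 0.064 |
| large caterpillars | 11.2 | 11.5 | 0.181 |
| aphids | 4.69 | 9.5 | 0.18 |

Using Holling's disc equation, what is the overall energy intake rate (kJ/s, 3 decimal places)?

R = Σλ_iE_i / (1 + Σλ_ih_i)
Numerator: 0.064×6.37 + 0.181×11.2 + 0.18×4.69 = 3.279
Denominator: 1 + 0.064×18.2 + 0.181×11.5 + 0.18×9.5 = 5.956
R = 3.279/5.956 = 0.5505 kJ/s

0.551 kJ/s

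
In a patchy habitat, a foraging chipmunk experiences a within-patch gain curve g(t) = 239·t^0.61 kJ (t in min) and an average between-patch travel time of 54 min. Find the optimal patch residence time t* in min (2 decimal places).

Optimal t* satisfies g'(t*) = g(t*)/(T + t*).
g'(t) = 0.61·239·t^-0.39. Setting 0.61·239·t^-0.39 = 239·t^0.61/(54+t) gives 0.61(54+t) = t, so 0.39·t = 0.61×54.
t* = 0.61×54/0.39 = 84.46 min.

84.46 min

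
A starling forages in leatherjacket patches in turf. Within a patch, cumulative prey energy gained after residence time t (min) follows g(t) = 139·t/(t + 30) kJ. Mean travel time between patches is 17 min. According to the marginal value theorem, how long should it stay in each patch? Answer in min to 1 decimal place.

Optimal t* satisfies g'(t*) = g(t*)/(T + t*).
g'(t) = 139·30/(t + 30)². Setting 139·30/(t+30)² = 139t/[(t+30)(17+t)] gives 30(17+t) = t(t+30), so t² = 30×17 = 510.
t* = √510 = 22.58 min.

22.6 min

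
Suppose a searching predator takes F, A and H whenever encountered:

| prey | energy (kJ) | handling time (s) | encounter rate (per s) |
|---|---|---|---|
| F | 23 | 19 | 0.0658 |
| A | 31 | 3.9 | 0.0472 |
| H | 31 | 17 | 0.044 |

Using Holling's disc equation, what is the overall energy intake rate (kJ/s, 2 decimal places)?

R = Σλ_iE_i / (1 + Σλ_ih_i)
Numerator: 0.0658×23 + 0.0472×31 + 0.044×31 = 4.341
Denominator: 1 + 0.0658×19 + 0.0472×3.9 + 0.044×17 = 3.182
R = 4.341/3.182 = 1.364 kJ/s

1.36 kJ/s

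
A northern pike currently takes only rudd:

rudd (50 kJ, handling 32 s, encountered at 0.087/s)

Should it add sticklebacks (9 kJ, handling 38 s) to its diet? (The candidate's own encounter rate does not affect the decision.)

On rudd alone, R = ΣλE/(1+Σλh) = 4.35/3.784 = 1.15 kJ/s.
sticklebacks: E/h = 9/38 = 0.2368 kJ/s.
0.2368 < 1.15, so adding sticklebacks would lower the average — exclude it.

No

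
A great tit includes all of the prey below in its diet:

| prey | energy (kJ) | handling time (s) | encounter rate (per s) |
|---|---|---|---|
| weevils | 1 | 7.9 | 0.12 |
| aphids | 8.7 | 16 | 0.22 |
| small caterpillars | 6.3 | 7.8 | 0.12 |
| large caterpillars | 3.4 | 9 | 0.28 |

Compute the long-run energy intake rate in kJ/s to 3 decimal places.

R = Σλ_iE_i / (1 + Σλ_ih_i)
Numerator: 0.12×1 + 0.22×8.7 + 0.12×6.3 + 0.28×3.4 = 3.742
Denominator: 1 + 0.12×7.9 + 0.22×16 + 0.12×7.8 + 0.28×9 = 8.924
R = 3.742/8.924 = 0.4193 kJ/s

0.419 kJ/s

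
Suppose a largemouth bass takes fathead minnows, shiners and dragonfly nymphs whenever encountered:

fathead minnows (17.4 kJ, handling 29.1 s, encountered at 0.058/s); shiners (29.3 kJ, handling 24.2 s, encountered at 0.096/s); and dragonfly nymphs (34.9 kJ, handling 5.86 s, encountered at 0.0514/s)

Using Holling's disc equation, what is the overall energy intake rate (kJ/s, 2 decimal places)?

Energy encountered per unit search time: 0.058×17.4 + 0.096×29.3 + 0.0514×34.9 = 5.616 kJ/s.
Handling time per unit search time: 0.058×29.1 + 0.096×24.2 + 0.0514×5.86 = 4.312.
Rate = 5.616/(1 + 4.312) = 1.057 kJ/s.

1.06 kJ/s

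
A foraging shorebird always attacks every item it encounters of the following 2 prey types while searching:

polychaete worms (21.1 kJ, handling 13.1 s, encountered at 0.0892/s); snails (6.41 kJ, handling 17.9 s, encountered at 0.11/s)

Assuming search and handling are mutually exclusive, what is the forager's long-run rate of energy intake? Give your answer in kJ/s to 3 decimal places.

R = (0.0892×21.1 + 0.11×6.41) / (1 + 0.0892×13.1 + 0.11×17.9) = 2.587/4.138 = 0.6253 kJ/s.

0.625 kJ/s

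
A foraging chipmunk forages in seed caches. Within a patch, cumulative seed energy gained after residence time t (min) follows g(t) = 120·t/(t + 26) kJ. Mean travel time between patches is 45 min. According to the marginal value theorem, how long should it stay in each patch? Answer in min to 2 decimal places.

34.21 min

Optimal t* satisfies g'(t*) = g(t*)/(T + t*).
g'(t) = 120·26/(t + 26)². Setting 120·26/(t+26)² = 120t/[(t+26)(45+t)] gives 26(45+t) = t(t+26), so t² = 26×45 = 1170.
t* = √1170 = 34.21 min.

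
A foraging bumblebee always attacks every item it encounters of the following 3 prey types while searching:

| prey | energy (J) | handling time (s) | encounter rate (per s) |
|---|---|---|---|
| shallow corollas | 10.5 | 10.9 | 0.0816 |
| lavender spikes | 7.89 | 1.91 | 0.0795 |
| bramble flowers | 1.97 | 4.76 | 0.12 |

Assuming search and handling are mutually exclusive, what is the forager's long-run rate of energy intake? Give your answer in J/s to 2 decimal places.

0.66 J/s

Energy encountered per unit search time: 0.0816×10.5 + 0.0795×7.89 + 0.12×1.97 = 1.72 J/s.
Handling time per unit search time: 0.0816×10.9 + 0.0795×1.91 + 0.12×4.76 = 1.612.
Rate = 1.72/(1 + 1.612) = 0.6586 J/s.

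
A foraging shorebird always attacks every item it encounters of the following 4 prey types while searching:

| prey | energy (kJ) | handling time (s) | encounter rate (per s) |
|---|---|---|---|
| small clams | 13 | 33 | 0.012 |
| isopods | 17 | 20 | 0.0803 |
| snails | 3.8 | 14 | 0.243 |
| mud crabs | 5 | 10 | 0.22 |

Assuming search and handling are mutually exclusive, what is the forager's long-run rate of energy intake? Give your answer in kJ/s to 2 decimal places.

0.41 kJ/s

R = (0.012×13 + 0.0803×17 + 0.243×3.8 + 0.22×5) / (1 + 0.012×33 + 0.0803×20 + 0.243×14 + 0.22×10) = 3.544/8.604 = 0.412 kJ/s.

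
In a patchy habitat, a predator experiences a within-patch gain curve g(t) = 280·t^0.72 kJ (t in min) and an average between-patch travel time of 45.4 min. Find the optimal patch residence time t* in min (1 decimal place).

Maximise g(t)/(T+t): set derivative to zero → g'(t)(T+t) = g(t).
g'(t) = 0.72·280·t^-0.28. Setting 0.72·280·t^-0.28 = 280·t^0.72/(45.4+t) gives 0.72(45.4+t) = t, so 0.28·t = 0.72×45.4.
t* = 0.72×45.4/0.28 = 116.7 min.

116.7 min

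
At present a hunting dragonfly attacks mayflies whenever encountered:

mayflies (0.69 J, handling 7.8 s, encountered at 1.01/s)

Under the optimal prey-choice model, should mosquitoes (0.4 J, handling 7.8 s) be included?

Current rate: (1.01×0.69)/(1 + 1.01×7.8) = 0.0785 J/s.
mosquitoes: E/h = 0.4/7.8 = 0.05128 J/s.
Since 0.05128 < R, time spent handling mosquitoes is better spent searching.

No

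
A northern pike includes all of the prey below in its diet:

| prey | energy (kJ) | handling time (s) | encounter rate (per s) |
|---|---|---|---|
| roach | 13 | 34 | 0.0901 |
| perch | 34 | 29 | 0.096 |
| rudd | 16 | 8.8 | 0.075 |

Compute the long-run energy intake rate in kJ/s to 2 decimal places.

0.75 kJ/s

R = Σλ_iE_i / (1 + Σλ_ih_i)
Numerator: 0.0901×13 + 0.096×34 + 0.075×16 = 5.635
Denominator: 1 + 0.0901×34 + 0.096×29 + 0.075×8.8 = 7.507
R = 5.635/7.507 = 0.7506 kJ/s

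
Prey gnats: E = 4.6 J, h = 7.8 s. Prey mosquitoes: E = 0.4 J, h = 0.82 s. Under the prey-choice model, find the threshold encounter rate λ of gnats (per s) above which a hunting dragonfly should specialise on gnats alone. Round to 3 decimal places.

0.613 per s

The zero-one rule: include mosquitoes iff E₂/h₂ > λE₁/(1+λh₁). Equality gives the switch point.
λE₁h₂ = E₂ + λE₂h₁ ⇒ λ = E₂/(E₁h₂ − E₂h₁) = 0.4/(3.772 − 3.12) = 0.6135 per s.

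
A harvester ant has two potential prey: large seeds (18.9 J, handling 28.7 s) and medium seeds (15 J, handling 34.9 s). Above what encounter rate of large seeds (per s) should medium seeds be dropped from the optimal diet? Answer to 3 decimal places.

The zero-one rule: include medium seeds iff E₂/h₂ > λE₁/(1+λh₁). Equality gives the switch point.
λE₁h₂ = E₂ + λE₂h₁ ⇒ λ = E₂/(E₁h₂ − E₂h₁) = 15/(659.6 − 430.5) = 0.06547 per s.

0.065 per s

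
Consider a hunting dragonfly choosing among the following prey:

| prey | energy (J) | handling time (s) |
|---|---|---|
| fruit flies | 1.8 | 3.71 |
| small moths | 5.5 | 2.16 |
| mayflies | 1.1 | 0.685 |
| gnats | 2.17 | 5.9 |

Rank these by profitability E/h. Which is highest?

small moths

In descending order of E/h:
small moths: 5.5/2.16 = 2.55 J/s
mayflies: 1.1/0.685 = 1.61 J/s
fruit flies: 1.8/3.71 = 0.485 J/s
gnats: 2.17/5.9 = 0.368 J/s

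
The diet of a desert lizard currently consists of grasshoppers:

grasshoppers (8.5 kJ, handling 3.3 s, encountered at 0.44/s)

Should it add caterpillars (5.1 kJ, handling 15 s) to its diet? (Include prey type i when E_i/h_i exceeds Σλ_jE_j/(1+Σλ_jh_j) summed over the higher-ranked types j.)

On grasshoppers alone, R = ΣλE/(1+Σλh) = 3.74/2.452 = 1.525 kJ/s.
caterpillars: E/h = 5.1/15 = 0.34 kJ/s.
Since 0.34 < R, time spent handling caterpillars is better spent searching.

No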